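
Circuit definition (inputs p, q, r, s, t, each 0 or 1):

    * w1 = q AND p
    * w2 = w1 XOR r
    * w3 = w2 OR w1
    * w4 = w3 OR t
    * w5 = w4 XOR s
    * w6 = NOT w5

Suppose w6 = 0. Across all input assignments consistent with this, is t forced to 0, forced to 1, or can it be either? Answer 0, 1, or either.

Both values of t occur among assignments with w6 = 0:
  t=0: p=0, q=0, r=0, s=1, t=0
  t=1: p=0, q=0, r=0, s=0, t=1

either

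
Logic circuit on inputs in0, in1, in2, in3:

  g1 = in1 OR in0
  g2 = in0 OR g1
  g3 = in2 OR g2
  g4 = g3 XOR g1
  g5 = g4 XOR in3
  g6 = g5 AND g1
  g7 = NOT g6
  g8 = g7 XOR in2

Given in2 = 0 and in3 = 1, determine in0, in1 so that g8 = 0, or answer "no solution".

Check with in2 = 0 and in3 = 1 and in0=1, in1=0:
g1 = in1 OR in0 = 0 OR 1 = 1
g2 = in0 OR g1 = 1 OR 1 = 1
g3 = in2 OR g2 = 0 OR 1 = 1
g4 = g3 XOR g1 = 1 XOR 1 = 0
g5 = g4 XOR in3 = 0 XOR 1 = 1
g6 = g5 AND g1 = 1 AND 1 = 1
g7 = NOT g6 = NOT 1 = 0
g8 = g7 XOR in2 = 0 XOR 0 = 0
So g8 = 0.

in0=1, in1=0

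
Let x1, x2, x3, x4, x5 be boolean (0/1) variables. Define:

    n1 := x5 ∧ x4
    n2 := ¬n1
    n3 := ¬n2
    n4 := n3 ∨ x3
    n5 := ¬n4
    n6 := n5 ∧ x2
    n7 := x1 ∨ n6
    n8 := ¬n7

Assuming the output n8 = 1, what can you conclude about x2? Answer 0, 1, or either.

either

Both values of x2 occur among assignments with n8 = 1:
  x2=0: x1=0, x2=0, x3=0, x4=0, x5=0
  x2=1: x1=0, x2=1, x3=0, x4=1, x5=1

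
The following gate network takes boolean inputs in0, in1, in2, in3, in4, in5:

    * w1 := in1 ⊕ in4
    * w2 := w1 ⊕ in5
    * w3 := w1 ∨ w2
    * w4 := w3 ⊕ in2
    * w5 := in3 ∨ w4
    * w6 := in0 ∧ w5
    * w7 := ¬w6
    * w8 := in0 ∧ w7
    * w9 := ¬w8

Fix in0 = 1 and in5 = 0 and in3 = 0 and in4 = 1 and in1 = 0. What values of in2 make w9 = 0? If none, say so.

in2=1

Check with in0 = 1 and in5 = 0 and in3 = 0 and in4 = 1 and in1 = 0 and in2=1:
w1 = in1 ⊕ in4 = 0 ⊕ 1 = 1
w2 = w1 ⊕ in5 = 1 ⊕ 0 = 1
w3 = w1 ∨ w2 = 1 ∨ 1 = 1
w4 = w3 ⊕ in2 = 1 ⊕ 1 = 0
w5 = in3 ∨ w4 = 0 ∨ 0 = 0
w6 = in0 ∧ w5 = 1 ∧ 0 = 0
w7 = ¬w6 = ¬0 = 1
w8 = in0 ∧ w7 = 1 ∧ 1 = 1
w9 = ¬w8 = ¬1 = 0
So w9 = 0.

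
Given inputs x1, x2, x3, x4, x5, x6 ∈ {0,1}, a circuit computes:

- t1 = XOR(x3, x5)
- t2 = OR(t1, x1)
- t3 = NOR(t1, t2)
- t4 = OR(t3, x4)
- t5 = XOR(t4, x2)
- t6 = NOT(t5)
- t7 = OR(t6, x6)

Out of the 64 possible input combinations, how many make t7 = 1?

48

t7 = OR(t6, x6) must be 1, so at least one of t6, x6 is 1.
Enumerating the 64 input combinations, 48 give t7 = 1 and 16 give t7 = 0.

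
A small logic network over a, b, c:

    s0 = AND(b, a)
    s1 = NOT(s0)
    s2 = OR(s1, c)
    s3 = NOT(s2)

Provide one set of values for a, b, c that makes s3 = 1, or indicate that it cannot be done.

s3 = NOT(s2) must be 1, so s2 = 0.
s2 = OR(s1, c) must be 0, so both s1 = 0 and c = 0.
Check with a=1, b=1, c=0:
s0 = AND(b, a) = AND(1, 1) = 1
s1 = NOT(s0) = NOT 1 = 0
s2 = OR(s1, c) = OR(0, 0) = 0
s3 = NOT(s2) = NOT 0 = 1
So s3 = 1 as required.

a=1, b=1, c=0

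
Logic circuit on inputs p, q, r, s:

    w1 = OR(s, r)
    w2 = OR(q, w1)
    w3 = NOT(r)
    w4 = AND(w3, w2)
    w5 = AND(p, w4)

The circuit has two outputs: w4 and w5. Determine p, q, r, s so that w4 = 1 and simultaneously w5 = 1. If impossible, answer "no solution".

p=1, q=1, r=0, s=1

Check with p=1, q=1, r=0, s=1:
w1 = OR(s, r) = OR(1, 0) = 1
w2 = OR(q, w1) = OR(1, 1) = 1
w3 = NOT(r) = NOT 0 = 1
w4 = AND(w3, w2) = AND(1, 1) = 1
w5 = AND(p, w4) = AND(1, 1) = 1
So w4 = 1 and w5 = 1.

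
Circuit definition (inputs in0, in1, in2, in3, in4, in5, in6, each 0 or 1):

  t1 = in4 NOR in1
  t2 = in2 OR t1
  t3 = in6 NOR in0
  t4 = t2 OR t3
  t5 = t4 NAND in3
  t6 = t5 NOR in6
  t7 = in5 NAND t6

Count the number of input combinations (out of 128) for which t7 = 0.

t7 = in5 NAND t6 must be 0, so both in5 = 1 and t6 = 1.
t6 = t5 NOR in6 must be 1, so both t5 = 0 and in6 = 0.
t5 = t4 NAND in3 must be 0, so both t4 = 1 and in3 = 1.
Enumerating the 128 input combinations, 13 give t7 = 0 and 115 give t7 = 1.

13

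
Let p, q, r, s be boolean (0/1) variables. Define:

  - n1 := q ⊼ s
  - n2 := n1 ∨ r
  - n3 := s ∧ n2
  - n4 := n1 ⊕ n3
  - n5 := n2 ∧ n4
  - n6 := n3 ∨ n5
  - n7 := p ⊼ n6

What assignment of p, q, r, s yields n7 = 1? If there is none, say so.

p=0, q=1, r=0, s=0

n7 = p ⊼ n6 must be 1, so at least one of p, n6 is 0.
Check with p=0, q=1, r=0, s=0:
n1 = q ⊼ s = 1 ⊼ 0 = 1
n2 = n1 ∨ r = 1 ∨ 0 = 1
n3 = s ∧ n2 = 0 ∧ 1 = 0
n4 = n1 ⊕ n3 = 1 ⊕ 0 = 1
n5 = n2 ∧ n4 = 1 ∧ 1 = 1
n6 = n3 ∨ n5 = 0 ∨ 1 = 1
n7 = p ⊼ n6 = 0 ⊼ 1 = 1
So n7 = 1 as required.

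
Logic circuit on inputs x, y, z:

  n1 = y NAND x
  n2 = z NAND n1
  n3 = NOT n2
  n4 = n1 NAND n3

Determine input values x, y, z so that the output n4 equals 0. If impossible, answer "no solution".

n4 = n1 NAND n3 must be 0, so both n1 = 1 and n3 = 1.
n1 = y NAND x must be 1, so at least one of y, x is 0.
Check with x=1, y=0, z=1:
n1 = y NAND x = 0 NAND 1 = 1
n2 = z NAND n1 = 1 NAND 1 = 0
n3 = NOT n2 = NOT 0 = 1
n4 = n1 NAND n3 = 1 NAND 1 = 0
So n4 = 0 as required.

x=1, y=0, z=1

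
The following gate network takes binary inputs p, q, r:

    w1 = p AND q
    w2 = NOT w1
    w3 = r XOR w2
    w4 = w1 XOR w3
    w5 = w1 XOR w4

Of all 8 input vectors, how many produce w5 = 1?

4

w5 = w1 XOR w4 must be 1, so w1 and w4 differ.
Satisfying assignments:
  p=0, q=0, r=0
  p=0, q=1, r=0
  p=1, q=0, r=0
  p=1, q=1, r=1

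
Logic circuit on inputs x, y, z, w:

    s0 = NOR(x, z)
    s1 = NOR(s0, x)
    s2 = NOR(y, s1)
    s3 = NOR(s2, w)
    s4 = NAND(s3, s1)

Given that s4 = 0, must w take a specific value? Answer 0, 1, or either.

s4 = NAND(s3, s1) must be 0, so both s3 = 1 and s1 = 1.
Every assignment with s4 = 0 has w = 0; there are 2 such assignment(s).
  x=0, y=0, z=1, w=0
  x=0, y=1, z=1, w=0

0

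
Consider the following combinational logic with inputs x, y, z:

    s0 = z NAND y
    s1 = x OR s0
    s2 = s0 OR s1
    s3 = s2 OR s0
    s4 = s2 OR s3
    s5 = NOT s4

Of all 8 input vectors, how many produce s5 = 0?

s5 = NOT s4 must be 0, so s4 = 1.
s4 = s2 OR s3 must be 1, so at least one of s2, s3 is 1.
Enumerating the 8 input combinations, 7 give s5 = 0 and 1 give s5 = 1.

7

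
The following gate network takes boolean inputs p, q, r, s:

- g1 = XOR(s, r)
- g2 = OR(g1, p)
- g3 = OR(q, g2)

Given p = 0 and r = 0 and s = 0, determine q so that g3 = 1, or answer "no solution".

q=1

g3 = OR(q, g2) must be 1, so at least one of q, g2 is 1.
Check with p = 0 and r = 0 and s = 0 and q=1:
g1 = XOR(s, r) = XOR(0, 0) = 0
g2 = OR(g1, p) = OR(0, 0) = 0
g3 = OR(q, g2) = OR(1, 0) = 1
So g3 = 1.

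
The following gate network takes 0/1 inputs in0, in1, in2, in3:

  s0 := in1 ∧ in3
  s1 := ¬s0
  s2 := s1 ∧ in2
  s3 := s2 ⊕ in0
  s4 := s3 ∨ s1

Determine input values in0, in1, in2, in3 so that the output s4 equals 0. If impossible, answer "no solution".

in0=0, in1=1, in2=1, in3=1

s4 = s3 ∨ s1 must be 0, so both s3 = 0 and s1 = 0.
s3 = s2 ⊕ in0 must be 0, so s2 and in0 are equal.
s1 = ¬s0 must be 0, so s0 = 1.
Check with in0=0, in1=1, in2=1, in3=1:
s0 = in1 ∧ in3 = 1 ∧ 1 = 1
s1 = ¬s0 = ¬1 = 0
s2 = s1 ∧ in2 = 0 ∧ 1 = 0
s3 = s2 ⊕ in0 = 0 ⊕ 0 = 0
s4 = s3 ∨ s1 = 0 ∨ 0 = 0
So s4 = 0 as required.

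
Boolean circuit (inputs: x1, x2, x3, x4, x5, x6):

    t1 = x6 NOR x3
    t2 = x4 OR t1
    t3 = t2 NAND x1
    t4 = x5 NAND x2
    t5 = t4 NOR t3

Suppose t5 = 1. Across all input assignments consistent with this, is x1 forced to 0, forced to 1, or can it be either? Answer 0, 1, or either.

1

t5 = t4 NOR t3 must be 1, so both t4 = 0 and t3 = 0.
t4 = x5 NAND x2 must be 0, so both x5 = 1 and x2 = 1.
Every assignment with t5 = 1 has x1 = 1; there are 5 such assignment(s).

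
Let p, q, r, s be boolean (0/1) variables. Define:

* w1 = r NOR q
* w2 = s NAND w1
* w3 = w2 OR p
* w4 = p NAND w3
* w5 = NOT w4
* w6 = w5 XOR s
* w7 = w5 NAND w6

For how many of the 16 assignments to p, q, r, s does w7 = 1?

12

w7 = w5 NAND w6 must be 1, so at least one of w5, w6 is 0.
Enumerating the 16 input combinations, 12 give w7 = 1 and 4 give w7 = 0.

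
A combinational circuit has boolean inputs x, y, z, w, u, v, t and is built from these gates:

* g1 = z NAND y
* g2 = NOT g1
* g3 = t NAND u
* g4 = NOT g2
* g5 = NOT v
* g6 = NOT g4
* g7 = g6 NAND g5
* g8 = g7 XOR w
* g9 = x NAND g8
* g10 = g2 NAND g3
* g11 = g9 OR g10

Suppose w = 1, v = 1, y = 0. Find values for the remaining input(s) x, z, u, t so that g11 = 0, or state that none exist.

With w = 1, v = 1, y = 0 fixed, none of the 16 settings of x, z, u, t give g11 = 0.
For example, with x=0, z=1, u=0, t=0:
g1 = z NAND y = 1 NAND 0 = 1
g2 = NOT g1 = NOT 1 = 0
g3 = t NAND u = 0 NAND 0 = 1
g4 = NOT g2 = NOT 0 = 1
g5 = NOT v = NOT 1 = 0
g6 = NOT g4 = NOT 1 = 0
g7 = g6 NAND g5 = 0 NAND 0 = 1
g8 = g7 XOR w = 1 XOR 1 = 0
g9 = x NAND g8 = 0 NAND 0 = 1
g10 = g2 NAND g3 = 0 NAND 1 = 1
g11 = g9 OR g10 = 1 OR 1 = 1
giving g11 = 1 ≠ 0.

no solution exists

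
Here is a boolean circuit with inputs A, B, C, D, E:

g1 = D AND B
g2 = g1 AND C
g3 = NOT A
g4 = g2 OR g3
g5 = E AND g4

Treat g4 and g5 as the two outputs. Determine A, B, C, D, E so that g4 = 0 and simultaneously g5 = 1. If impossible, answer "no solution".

Across all 32 input combinations, none give both g4 = 0 and g5 = 1.

no solution exists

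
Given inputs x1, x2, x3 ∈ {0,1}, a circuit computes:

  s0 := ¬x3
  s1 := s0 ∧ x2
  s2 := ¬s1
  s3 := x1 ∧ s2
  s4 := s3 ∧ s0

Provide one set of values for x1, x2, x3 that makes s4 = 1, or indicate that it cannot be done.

x1=1, x2=0, x3=0

s4 = s3 ∧ s0 must be 1, so both s3 = 1 and s0 = 1.
s3 = x1 ∧ s2 must be 1, so both x1 = 1 and s2 = 1.
s0 = ¬x3 must be 1, so x3 = 0.
Check with x1=1, x2=0, x3=0:
s0 = ¬x3 = ¬0 = 1
s1 = s0 ∧ x2 = 1 ∧ 0 = 0
s2 = ¬s1 = ¬0 = 1
s3 = x1 ∧ s2 = 1 ∧ 1 = 1
s4 = s3 ∧ s0 = 1 ∧ 1 = 1
So s4 = 1 as required.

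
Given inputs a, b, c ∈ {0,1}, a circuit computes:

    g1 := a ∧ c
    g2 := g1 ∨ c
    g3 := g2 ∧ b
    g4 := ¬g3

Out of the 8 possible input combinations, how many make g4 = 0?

2

g4 = ¬g3 must be 0, so g3 = 1.
Satisfying assignments:
  a=0, b=1, c=1
  a=1, b=1, c=1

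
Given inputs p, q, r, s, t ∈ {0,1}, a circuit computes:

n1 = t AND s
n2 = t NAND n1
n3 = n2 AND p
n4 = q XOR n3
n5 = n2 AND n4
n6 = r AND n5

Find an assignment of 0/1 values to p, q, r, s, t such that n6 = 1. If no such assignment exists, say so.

p=0, q=1, r=1, s=1, t=0

n6 = r AND n5 must be 1, so both r = 1 and n5 = 1.
n5 = n2 AND n4 must be 1, so both n2 = 1 and n4 = 1.
Check with p=0, q=1, r=1, s=1, t=0:
n1 = t AND s = 0 AND 1 = 0
n2 = t NAND n1 = 0 NAND 0 = 1
n3 = n2 AND p = 1 AND 0 = 0
n4 = q XOR n3 = 1 XOR 0 = 1
n5 = n2 AND n4 = 1 AND 1 = 1
n6 = r AND n5 = 1 AND 1 = 1
So n6 = 1 as required.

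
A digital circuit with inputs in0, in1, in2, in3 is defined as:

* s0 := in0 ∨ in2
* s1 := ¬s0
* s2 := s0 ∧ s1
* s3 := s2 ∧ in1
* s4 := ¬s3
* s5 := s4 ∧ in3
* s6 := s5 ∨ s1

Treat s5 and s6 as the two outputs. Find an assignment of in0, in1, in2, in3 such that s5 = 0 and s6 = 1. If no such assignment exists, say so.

Check with in0=0, in1=1, in2=0, in3=0:
s0 = in0 ∨ in2 = 0 ∨ 0 = 0
s1 = ¬s0 = ¬0 = 1
s2 = s0 ∧ s1 = 0 ∧ 1 = 0
s3 = s2 ∧ in1 = 0 ∧ 1 = 0
s4 = ¬s3 = ¬0 = 1
s5 = s4 ∧ in3 = 1 ∧ 0 = 0
s6 = s5 ∨ s1 = 0 ∨ 1 = 1
So s5 = 0 and s6 = 1.

in0=0, in1=1, in2=0, in3=0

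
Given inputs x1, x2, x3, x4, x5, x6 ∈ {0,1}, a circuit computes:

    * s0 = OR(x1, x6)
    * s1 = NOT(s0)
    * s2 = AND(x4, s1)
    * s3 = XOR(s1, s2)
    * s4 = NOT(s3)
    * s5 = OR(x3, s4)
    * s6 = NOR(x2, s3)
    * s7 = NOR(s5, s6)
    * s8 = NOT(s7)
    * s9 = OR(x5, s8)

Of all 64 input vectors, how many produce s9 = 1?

s9 = OR(x5, s8) must be 1, so at least one of x5, s8 is 1.
Enumerating the 64 input combinations, 62 give s9 = 1 and 2 give s9 = 0.

62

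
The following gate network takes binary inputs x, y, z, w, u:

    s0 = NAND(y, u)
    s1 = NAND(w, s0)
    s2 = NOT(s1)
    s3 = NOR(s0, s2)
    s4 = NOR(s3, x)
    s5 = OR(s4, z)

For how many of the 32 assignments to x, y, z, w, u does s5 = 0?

s5 = OR(s4, z) must be 0, so both s4 = 0 and z = 0.
s4 = NOR(s3, x) must be 0, so at least one of s3, x is 1.
Enumerating the 32 input combinations, 10 give s5 = 0 and 22 give s5 = 1.

10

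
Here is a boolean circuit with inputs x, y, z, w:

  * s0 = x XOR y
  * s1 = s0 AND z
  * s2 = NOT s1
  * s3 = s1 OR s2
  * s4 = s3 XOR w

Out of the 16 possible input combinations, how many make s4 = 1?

s4 = s3 XOR w must be 1, so s3 and w differ.
Enumerating the 16 input combinations, 8 give s4 = 1 and 8 give s4 = 0.

8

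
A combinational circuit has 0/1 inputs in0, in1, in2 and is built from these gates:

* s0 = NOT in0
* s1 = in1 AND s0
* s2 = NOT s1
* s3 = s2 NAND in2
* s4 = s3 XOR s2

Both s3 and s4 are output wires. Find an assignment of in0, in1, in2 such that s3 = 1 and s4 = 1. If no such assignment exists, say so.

Check with in0=0, in1=1, in2=0:
s0 = NOT in0 = NOT 0 = 1
s1 = in1 AND s0 = 1 AND 1 = 1
s2 = NOT s1 = NOT 1 = 0
s3 = s2 NAND in2 = 0 NAND 0 = 1
s4 = s3 XOR s2 = 1 XOR 0 = 1
So s3 = 1 and s4 = 1.

in0=0, in1=1, in2=0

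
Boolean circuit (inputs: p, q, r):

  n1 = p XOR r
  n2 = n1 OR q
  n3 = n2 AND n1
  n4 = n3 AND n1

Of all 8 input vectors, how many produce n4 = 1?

n4 = n3 AND n1 must be 1, so both n3 = 1 and n1 = 1.
Satisfying assignments:
  p=0, q=0, r=1
  p=0, q=1, r=1
  p=1, q=0, r=0
  p=1, q=1, r=0

4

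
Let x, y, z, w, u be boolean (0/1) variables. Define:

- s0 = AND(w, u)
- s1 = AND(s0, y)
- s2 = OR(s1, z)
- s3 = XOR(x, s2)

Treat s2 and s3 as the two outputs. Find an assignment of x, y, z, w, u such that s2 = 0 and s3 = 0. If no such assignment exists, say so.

x=0, y=0, z=0, w=1, u=0

Check with x=0, y=0, z=0, w=1, u=0:
s0 = AND(w, u) = AND(1, 0) = 0
s1 = AND(s0, y) = AND(0, 0) = 0
s2 = OR(s1, z) = OR(0, 0) = 0
s3 = XOR(x, s2) = XOR(0, 0) = 0
So s2 = 0 and s3 = 0.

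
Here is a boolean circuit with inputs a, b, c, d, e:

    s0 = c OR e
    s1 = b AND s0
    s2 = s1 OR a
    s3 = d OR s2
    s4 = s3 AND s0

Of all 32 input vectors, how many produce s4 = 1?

s4 = s3 AND s0 must be 1, so both s3 = 1 and s0 = 1.
Enumerating the 32 input combinations, 21 give s4 = 1 and 11 give s4 = 0.

21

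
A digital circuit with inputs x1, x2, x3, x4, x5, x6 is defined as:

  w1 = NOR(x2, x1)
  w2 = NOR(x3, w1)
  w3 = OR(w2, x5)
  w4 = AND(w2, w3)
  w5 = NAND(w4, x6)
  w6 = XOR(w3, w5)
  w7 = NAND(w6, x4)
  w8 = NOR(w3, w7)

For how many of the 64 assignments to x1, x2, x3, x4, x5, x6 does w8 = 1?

w8 = NOR(w3, w7) must be 1, so both w3 = 0 and w7 = 0.
Enumerating the 64 input combinations, 10 give w8 = 1 and 54 give w8 = 0.

10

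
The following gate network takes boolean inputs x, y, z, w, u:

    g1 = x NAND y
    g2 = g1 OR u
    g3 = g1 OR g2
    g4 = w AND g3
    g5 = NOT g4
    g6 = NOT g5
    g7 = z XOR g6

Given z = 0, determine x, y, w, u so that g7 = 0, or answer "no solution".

Check with z = 0 and x=0, y=1, w=0, u=1:
g1 = x NAND y = 0 NAND 1 = 1
g2 = g1 OR u = 1 OR 1 = 1
g3 = g1 OR g2 = 1 OR 1 = 1
g4 = w AND g3 = 0 AND 1 = 0
g5 = NOT g4 = NOT 0 = 1
g6 = NOT g5 = NOT 1 = 0
g7 = z XOR g6 = 0 XOR 0 = 0
So g7 = 0.

x=0, y=1, w=0, u=1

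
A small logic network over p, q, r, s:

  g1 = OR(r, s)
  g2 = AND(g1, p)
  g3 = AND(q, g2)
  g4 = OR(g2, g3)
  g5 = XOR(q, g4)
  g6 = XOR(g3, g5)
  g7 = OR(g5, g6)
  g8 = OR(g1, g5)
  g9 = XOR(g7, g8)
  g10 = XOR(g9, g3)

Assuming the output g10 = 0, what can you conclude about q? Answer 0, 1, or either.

either

Both values of q occur among assignments with g10 = 0:
  q=0: p=0, q=0, r=0, s=0
  q=1: p=0, q=1, r=0, s=0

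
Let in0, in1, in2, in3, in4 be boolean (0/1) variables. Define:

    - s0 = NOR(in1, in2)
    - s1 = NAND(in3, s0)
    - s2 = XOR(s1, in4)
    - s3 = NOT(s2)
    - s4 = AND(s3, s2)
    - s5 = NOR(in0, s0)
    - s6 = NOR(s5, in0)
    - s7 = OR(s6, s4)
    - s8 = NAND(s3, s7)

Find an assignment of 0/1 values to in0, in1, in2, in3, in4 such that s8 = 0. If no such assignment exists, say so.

Check with in0=0, in1=0, in2=0, in3=1, in4=0:
s0 = NOR(in1, in2) = NOR(0, 0) = 1
s1 = NAND(in3, s0) = NAND(1, 1) = 0
s2 = XOR(s1, in4) = XOR(0, 0) = 0
s3 = NOT(s2) = NOT 0 = 1
s4 = AND(s3, s2) = AND(1, 0) = 0
s5 = NOR(in0, s0) = NOR(0, 1) = 0
s6 = NOR(s5, in0) = NOR(0, 0) = 1
s7 = OR(s6, s4) = OR(1, 0) = 1
s8 = NAND(s3, s7) = NAND(1, 1) = 0
So s8 = 0 as required.

in0=0, in1=0, in2=0, in3=1, in4=0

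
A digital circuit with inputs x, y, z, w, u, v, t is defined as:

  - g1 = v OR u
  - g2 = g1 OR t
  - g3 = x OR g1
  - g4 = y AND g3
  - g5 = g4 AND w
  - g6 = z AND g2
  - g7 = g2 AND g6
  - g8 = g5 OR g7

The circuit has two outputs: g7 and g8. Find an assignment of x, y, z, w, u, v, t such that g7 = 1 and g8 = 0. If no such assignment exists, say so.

Across all 128 input combinations, none give both g7 = 1 and g8 = 0.

no solution exists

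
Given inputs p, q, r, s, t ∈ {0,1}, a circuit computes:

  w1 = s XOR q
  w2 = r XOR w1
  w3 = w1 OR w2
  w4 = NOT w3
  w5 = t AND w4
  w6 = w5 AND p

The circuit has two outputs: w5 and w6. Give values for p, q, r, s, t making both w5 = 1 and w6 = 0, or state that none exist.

p=0, q=1, r=0, s=1, t=1

Check with p=0, q=1, r=0, s=1, t=1:
w1 = s XOR q = 1 XOR 1 = 0
w2 = r XOR w1 = 0 XOR 0 = 0
w3 = w1 OR w2 = 0 OR 0 = 0
w4 = NOT w3 = NOT 0 = 1
w5 = t AND w4 = 1 AND 1 = 1
w6 = w5 AND p = 1 AND 0 = 0
So w5 = 1 and w6 = 0.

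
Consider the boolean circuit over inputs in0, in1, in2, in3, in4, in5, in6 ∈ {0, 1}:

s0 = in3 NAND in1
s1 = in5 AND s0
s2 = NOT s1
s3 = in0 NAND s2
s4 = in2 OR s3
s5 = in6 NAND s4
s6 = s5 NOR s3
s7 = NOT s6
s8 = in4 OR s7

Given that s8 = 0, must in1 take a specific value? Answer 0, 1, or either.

either

Both values of in1 occur among assignments with s8 = 0:
  in1=0: in0=1, in1=0, in2=1, in3=0, in4=0, in5=0, in6=1
  in1=1: in0=1, in1=1, in2=1, in3=0, in4=0, in5=0, in6=1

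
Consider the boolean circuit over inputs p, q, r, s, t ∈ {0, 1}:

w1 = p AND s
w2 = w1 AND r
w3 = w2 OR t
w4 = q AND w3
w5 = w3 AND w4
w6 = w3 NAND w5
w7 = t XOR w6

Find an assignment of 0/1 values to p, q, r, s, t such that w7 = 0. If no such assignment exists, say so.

w7 = t XOR w6 must be 0, so t and w6 are equal.
Check with p=1, q=1, r=1, s=1, t=0:
w1 = p AND s = 1 AND 1 = 1
w2 = w1 AND r = 1 AND 1 = 1
w3 = w2 OR t = 1 OR 0 = 1
w4 = q AND w3 = 1 AND 1 = 1
w5 = w3 AND w4 = 1 AND 1 = 1
w6 = w3 NAND w5 = 1 NAND 1 = 0
w7 = t XOR w6 = 0 XOR 0 = 0
So w7 = 0 as required.

p=1, q=1, r=1, s=1, t=0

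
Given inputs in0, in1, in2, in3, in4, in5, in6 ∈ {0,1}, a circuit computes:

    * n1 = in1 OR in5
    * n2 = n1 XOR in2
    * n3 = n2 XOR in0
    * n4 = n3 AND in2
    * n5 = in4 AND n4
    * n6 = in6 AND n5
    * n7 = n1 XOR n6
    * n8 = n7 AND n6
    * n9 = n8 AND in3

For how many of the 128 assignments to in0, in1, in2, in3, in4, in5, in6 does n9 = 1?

n9 = n8 AND in3 must be 1, so both n8 = 1 and in3 = 1.
n8 = n7 AND n6 must be 1, so both n7 = 1 and n6 = 1.
n7 = n1 XOR n6 must be 1, so n1 and n6 differ.
Satisfying assignments:
  in0=0, in1=0, in2=1, in3=1, in4=1, in5=0, in6=1

1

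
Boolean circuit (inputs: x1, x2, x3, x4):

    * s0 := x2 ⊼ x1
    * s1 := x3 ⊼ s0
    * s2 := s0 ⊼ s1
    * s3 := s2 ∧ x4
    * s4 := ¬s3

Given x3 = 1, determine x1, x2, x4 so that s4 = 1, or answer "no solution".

x1=0, x2=1, x4=0

Check with x3 = 1 and x1=0, x2=1, x4=0:
s0 = x2 ⊼ x1 = 1 ⊼ 0 = 1
s1 = x3 ⊼ s0 = 1 ⊼ 1 = 0
s2 = s0 ⊼ s1 = 1 ⊼ 0 = 1
s3 = s2 ∧ x4 = 1 ∧ 0 = 0
s4 = ¬s3 = ¬0 = 1
So s4 = 1.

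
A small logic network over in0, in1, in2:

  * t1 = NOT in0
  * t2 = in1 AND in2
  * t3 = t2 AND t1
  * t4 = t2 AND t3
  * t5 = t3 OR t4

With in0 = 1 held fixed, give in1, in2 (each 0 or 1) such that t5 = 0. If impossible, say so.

in1=1, in2=0

t5 = t3 OR t4 must be 0, so both t3 = 0 and t4 = 0.
t3 = t2 AND t1 must be 0, so at least one of t2, t1 is 0.
Check with in0 = 1 and in1=1, in2=0:
t1 = NOT in0 = NOT 1 = 0
t2 = in1 AND in2 = 1 AND 0 = 0
t3 = t2 AND t1 = 0 AND 0 = 0
t4 = t2 AND t3 = 0 AND 0 = 0
t5 = t3 OR t4 = 0 OR 0 = 0
So t5 = 0.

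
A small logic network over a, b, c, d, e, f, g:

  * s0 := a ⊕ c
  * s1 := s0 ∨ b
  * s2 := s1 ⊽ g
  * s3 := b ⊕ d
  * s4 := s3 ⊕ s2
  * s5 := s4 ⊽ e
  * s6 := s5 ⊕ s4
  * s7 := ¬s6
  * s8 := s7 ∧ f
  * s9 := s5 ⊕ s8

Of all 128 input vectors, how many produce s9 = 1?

s9 = s5 ⊕ s8 must be 1, so s5 and s8 differ.
Enumerating the 128 input combinations, 48 give s9 = 1 and 80 give s9 = 0.

48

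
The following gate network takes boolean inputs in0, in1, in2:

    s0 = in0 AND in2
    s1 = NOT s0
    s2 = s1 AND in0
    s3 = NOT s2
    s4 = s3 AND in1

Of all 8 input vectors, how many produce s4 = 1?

3

s4 = s3 AND in1 must be 1, so both s3 = 1 and in1 = 1.
s3 = NOT s2 must be 1, so s2 = 0.
s2 = s1 AND in0 must be 0, so at least one of s1, in0 is 0.
Satisfying assignments:
  in0=0, in1=1, in2=0
  in0=0, in1=1, in2=1
  in0=1, in1=1, in2=1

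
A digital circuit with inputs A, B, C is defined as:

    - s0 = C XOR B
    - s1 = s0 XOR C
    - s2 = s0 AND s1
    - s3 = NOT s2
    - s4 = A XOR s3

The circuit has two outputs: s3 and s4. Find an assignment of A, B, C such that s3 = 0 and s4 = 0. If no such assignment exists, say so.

A=0, B=1, C=0

Check with A=0, B=1, C=0:
s0 = C XOR B = 0 XOR 1 = 1
s1 = s0 XOR C = 1 XOR 0 = 1
s2 = s0 AND s1 = 1 AND 1 = 1
s3 = NOT s2 = NOT 1 = 0
s4 = A XOR s3 = 0 XOR 0 = 0
So s3 = 0 and s4 = 0.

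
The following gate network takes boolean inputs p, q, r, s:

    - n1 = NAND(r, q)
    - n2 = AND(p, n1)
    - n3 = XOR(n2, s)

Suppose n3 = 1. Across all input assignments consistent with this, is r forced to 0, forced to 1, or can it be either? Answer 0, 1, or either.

either

Both values of r occur among assignments with n3 = 1:
  r=0: p=0, q=0, r=0, s=1
  r=1: p=0, q=0, r=1, s=1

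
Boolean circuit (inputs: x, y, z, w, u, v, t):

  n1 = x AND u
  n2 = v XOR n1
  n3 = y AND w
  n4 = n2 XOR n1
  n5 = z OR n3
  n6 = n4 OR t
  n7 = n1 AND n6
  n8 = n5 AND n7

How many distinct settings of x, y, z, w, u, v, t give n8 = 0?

113

n8 = n5 AND n7 must be 0, so at least one of n5, n7 is 0.
Enumerating the 128 input combinations, 113 give n8 = 0 and 15 give n8 = 1.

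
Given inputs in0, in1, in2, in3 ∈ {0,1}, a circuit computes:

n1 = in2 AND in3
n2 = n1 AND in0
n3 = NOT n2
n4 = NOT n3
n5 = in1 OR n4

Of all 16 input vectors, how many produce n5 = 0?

n5 = in1 OR n4 must be 0, so both in1 = 0 and n4 = 0.
n4 = NOT n3 must be 0, so n3 = 1.
n3 = NOT n2 must be 1, so n2 = 0.
Enumerating the 16 input combinations, 7 give n5 = 0 and 9 give n5 = 1.

7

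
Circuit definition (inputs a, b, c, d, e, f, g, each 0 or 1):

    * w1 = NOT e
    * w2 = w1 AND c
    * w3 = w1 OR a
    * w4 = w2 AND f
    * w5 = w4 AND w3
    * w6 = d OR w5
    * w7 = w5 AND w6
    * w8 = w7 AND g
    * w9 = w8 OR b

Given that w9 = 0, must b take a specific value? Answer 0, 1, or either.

0

w9 = w8 OR b must be 0, so both w8 = 0 and b = 0.
w8 = w7 AND g must be 0, so at least one of w7, g is 0.
Every assignment with w9 = 0 has b = 0; there are 60 such assignment(s).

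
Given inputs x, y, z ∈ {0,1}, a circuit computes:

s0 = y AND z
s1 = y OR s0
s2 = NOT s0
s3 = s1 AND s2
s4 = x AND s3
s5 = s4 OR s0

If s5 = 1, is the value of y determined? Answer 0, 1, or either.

s5 = s4 OR s0 must be 1, so at least one of s4, s0 is 1.
Every assignment with s5 = 1 has y = 1; there are 3 such assignment(s).
  x=0, y=1, z=1
  x=1, y=1, z=0
  x=1, y=1, z=1

1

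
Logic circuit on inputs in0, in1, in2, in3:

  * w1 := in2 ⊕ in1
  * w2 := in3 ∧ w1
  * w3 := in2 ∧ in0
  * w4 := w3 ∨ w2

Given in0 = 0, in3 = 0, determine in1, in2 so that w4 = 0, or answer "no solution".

in1=1 in2=0

Check with in0 = 0, in3 = 0 and in1=1, in2=0:
w1 = in2 ⊕ in1 = 0 ⊕ 1 = 1
w2 = in3 ∧ w1 = 0 ∧ 1 = 0
w3 = in2 ∧ in0 = 0 ∧ 0 = 0
w4 = w3 ∨ w2 = 0 ∨ 0 = 0
So w4 = 0.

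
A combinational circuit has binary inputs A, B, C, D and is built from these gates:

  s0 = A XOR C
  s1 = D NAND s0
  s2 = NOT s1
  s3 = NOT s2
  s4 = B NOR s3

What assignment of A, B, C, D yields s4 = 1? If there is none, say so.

A=0, B=0, C=1, D=1

s4 = B NOR s3 must be 1, so both B = 0 and s3 = 0.
s3 = NOT s2 must be 0, so s2 = 1.
s2 = NOT s1 must be 1, so s1 = 0.
Check with A=0, B=0, C=1, D=1:
s0 = A XOR C = 0 XOR 1 = 1
s1 = D NAND s0 = 1 NAND 1 = 0
s2 = NOT s1 = NOT 0 = 1
s3 = NOT s2 = NOT 1 = 0
s4 = B NOR s3 = 0 NOR 0 = 1
So s4 = 1 as required.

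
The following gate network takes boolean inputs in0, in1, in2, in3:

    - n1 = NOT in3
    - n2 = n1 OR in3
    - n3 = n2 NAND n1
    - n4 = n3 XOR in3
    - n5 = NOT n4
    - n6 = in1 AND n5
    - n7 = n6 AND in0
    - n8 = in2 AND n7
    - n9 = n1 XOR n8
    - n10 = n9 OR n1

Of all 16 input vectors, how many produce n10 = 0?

n10 = n9 OR n1 must be 0, so both n9 = 0 and n1 = 0.
n9 = n1 XOR n8 must be 0, so n1 and n8 are equal.
n1 = NOT in3 must be 0, so in3 = 1.
Enumerating the 16 input combinations, 7 give n10 = 0 and 9 give n10 = 1.

7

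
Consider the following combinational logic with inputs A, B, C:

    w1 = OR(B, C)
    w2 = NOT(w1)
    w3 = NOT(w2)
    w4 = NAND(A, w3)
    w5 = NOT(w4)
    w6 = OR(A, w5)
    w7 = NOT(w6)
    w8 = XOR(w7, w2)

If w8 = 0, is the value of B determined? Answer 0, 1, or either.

either

Both values of B occur among assignments with w8 = 0:
  B=0: A=0, B=0, C=0
  B=1: A=1, B=1, C=0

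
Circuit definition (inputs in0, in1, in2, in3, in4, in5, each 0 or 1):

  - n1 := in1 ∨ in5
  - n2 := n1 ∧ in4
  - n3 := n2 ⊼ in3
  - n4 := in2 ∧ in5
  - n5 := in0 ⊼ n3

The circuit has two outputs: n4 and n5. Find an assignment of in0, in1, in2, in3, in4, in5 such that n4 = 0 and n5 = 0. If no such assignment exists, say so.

in0=1, in1=0, in2=0, in3=1, in4=0, in5=0

Check with in0=1, in1=0, in2=0, in3=1, in4=0, in5=0:
n1 = in1 ∨ in5 = 0 ∨ 0 = 0
n2 = n1 ∧ in4 = 0 ∧ 0 = 0
n3 = n2 ⊼ in3 = 0 ⊼ 1 = 1
n4 = in2 ∧ in5 = 0 ∧ 0 = 0
n5 = in0 ⊼ n3 = 1 ⊼ 1 = 0
So n4 = 0 and n5 = 0.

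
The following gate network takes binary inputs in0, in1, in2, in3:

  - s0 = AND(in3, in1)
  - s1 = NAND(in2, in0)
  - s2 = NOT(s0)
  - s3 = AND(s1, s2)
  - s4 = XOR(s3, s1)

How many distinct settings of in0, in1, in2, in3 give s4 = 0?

13

s4 = XOR(s3, s1) must be 0, so s3 and s1 are equal.
Enumerating the 16 input combinations, 13 give s4 = 0 and 3 give s4 = 1.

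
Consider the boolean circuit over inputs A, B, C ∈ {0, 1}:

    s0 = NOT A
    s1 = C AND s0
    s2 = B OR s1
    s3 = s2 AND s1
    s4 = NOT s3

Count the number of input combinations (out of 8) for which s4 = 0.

s4 = NOT s3 must be 0, so s3 = 1.
Enumerating the 8 input combinations, 2 give s4 = 0 and 6 give s4 = 1.

2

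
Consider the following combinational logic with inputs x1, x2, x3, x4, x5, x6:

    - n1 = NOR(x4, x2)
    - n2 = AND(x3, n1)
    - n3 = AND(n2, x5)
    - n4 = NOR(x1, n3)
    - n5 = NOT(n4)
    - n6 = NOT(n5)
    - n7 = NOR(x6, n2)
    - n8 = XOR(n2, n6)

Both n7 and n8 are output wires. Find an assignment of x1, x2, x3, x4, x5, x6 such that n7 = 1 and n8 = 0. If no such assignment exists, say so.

Check with x1=1, x2=0, x3=0, x4=0, x5=1, x6=0:
n1 = NOR(x4, x2) = NOR(0, 0) = 1
n2 = AND(x3, n1) = AND(0, 1) = 0
n3 = AND(n2, x5) = AND(0, 1) = 0
n4 = NOR(x1, n3) = NOR(1, 0) = 0
n5 = NOT(n4) = NOT 0 = 1
n6 = NOT(n5) = NOT 1 = 0
n7 = NOR(x6, n2) = NOR(0, 0) = 1
n8 = XOR(n2, n6) = XOR(0, 0) = 0
So n7 = 1 and n8 = 0.

x1=1, x2=0, x3=0, x4=0, x5=1, x6=0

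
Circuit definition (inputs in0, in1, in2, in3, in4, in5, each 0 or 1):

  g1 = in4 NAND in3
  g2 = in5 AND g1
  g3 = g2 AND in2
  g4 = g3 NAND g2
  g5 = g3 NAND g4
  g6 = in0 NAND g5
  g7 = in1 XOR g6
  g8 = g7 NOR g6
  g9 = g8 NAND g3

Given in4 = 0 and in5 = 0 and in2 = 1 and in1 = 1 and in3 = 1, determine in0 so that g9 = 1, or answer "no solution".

in0=0

Check with in4 = 0 and in5 = 0 and in2 = 1 and in1 = 1 and in3 = 1 and in0=0:
g1 = in4 NAND in3 = 0 NAND 1 = 1
g2 = in5 AND g1 = 0 AND 1 = 0
g3 = g2 AND in2 = 0 AND 1 = 0
g4 = g3 NAND g2 = 0 NAND 0 = 1
g5 = g3 NAND g4 = 0 NAND 1 = 1
g6 = in0 NAND g5 = 0 NAND 1 = 1
g7 = in1 XOR g6 = 1 XOR 1 = 0
g8 = g7 NOR g6 = 0 NOR 1 = 0
g9 = g8 NAND g3 = 0 NAND 0 = 1
So g9 = 1.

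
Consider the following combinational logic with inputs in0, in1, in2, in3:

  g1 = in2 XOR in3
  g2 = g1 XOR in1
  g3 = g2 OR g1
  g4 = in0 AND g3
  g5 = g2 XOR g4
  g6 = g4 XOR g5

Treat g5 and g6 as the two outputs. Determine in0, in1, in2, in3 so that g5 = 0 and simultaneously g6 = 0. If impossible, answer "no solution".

in0=0 in1=0 in2=0 in3=0

Check with in0=0 in1=0 in2=0 in3=0:
g1 = in2 XOR in3 = 0 XOR 0 = 0
g2 = g1 XOR in1 = 0 XOR 0 = 0
g3 = g2 OR g1 = 0 OR 0 = 0
g4 = in0 AND g3 = 0 AND 0 = 0
g5 = g2 XOR g4 = 0 XOR 0 = 0
g6 = g4 XOR g5 = 0 XOR 0 = 0
So g5 = 0 and g6 = 0.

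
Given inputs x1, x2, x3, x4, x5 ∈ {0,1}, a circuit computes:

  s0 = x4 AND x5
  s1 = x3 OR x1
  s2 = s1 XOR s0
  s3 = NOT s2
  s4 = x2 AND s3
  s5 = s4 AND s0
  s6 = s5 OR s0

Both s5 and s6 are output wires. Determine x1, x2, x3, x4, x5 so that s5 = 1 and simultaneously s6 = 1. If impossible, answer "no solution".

x1=1 x2=1 x3=1 x4=1 x5=1

Check with x1=1 x2=1 x3=1 x4=1 x5=1:
s0 = x4 AND x5 = 1 AND 1 = 1
s1 = x3 OR x1 = 1 OR 1 = 1
s2 = s1 XOR s0 = 1 XOR 1 = 0
s3 = NOT s2 = NOT 0 = 1
s4 = x2 AND s3 = 1 AND 1 = 1
s5 = s4 AND s0 = 1 AND 1 = 1
s6 = s5 OR s0 = 1 OR 1 = 1
So s5 = 1 and s6 = 1.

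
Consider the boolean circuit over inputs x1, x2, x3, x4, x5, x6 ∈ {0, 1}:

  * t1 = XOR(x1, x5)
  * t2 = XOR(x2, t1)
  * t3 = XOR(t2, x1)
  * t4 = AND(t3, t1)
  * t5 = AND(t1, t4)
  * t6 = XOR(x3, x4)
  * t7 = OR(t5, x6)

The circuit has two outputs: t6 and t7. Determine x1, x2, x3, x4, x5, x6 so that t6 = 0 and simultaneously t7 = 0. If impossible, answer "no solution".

x1=0, x2=1, x3=0, x4=0, x5=1, x6=0

Check with x1=0, x2=1, x3=0, x4=0, x5=1, x6=0:
t1 = XOR(x1, x5) = XOR(0, 1) = 1
t2 = XOR(x2, t1) = XOR(1, 1) = 0
t3 = XOR(t2, x1) = XOR(0, 0) = 0
t4 = AND(t3, t1) = AND(0, 1) = 0
t5 = AND(t1, t4) = AND(1, 0) = 0
t6 = XOR(x3, x4) = XOR(0, 0) = 0
t7 = OR(t5, x6) = OR(0, 0) = 0
So t6 = 0 and t7 = 0.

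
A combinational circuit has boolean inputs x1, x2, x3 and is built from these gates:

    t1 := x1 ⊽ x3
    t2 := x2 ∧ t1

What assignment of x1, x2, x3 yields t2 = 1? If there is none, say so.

x1=0, x2=1, x3=0

Check with x1=0, x2=1, x3=0:
t1 = x1 ⊽ x3 = 0 ⊽ 0 = 1
t2 = x2 ∧ t1 = 1 ∧ 1 = 1
So t2 = 1 as required.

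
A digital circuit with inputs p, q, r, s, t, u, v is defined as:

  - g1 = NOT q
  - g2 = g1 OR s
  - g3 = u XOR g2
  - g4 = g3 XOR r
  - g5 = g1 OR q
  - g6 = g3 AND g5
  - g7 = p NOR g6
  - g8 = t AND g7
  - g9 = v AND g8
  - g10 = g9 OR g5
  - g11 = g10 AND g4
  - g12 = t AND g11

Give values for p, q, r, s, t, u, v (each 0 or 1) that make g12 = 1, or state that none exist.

p=1, q=1, r=1, s=1, t=1, u=1, v=1

g12 = t AND g11 must be 1, so both t = 1 and g11 = 1.
g11 = g10 AND g4 must be 1, so both g10 = 1 and g4 = 1.
Check with p=1, q=1, r=1, s=1, t=1, u=1, v=1:
g1 = NOT q = NOT 1 = 0
g2 = g1 OR s = 0 OR 1 = 1
g3 = u XOR g2 = 1 XOR 1 = 0
g4 = g3 XOR r = 0 XOR 1 = 1
g5 = g1 OR q = 0 OR 1 = 1
g6 = g3 AND g5 = 0 AND 1 = 0
g7 = p NOR g6 = 1 NOR 0 = 0
g8 = t AND g7 = 1 AND 0 = 0
g9 = v AND g8 = 1 AND 0 = 0
g10 = g9 OR g5 = 0 OR 1 = 1
g11 = g10 AND g4 = 1 AND 1 = 1
g12 = t AND g11 = 1 AND 1 = 1
So g12 = 1 as required.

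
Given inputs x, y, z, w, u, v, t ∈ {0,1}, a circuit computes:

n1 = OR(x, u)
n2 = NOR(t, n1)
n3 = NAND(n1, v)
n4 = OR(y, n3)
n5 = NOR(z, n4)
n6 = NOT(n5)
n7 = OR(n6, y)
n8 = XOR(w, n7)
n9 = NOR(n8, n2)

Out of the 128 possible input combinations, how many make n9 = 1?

56

n9 = NOR(n8, n2) must be 1, so both n8 = 0 and n2 = 0.
Enumerating the 128 input combinations, 56 give n9 = 1 and 72 give n9 = 0.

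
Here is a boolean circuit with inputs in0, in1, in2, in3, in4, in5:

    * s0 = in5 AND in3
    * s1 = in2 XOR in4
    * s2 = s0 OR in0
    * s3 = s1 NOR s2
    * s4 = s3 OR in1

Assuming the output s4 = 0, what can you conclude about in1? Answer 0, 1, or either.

s4 = s3 OR in1 must be 0, so both s3 = 0 and in1 = 0.
s3 = s1 NOR s2 must be 0, so at least one of s1, s2 is 1.
Every assignment with s4 = 0 has in1 = 0; there are 26 such assignment(s).

0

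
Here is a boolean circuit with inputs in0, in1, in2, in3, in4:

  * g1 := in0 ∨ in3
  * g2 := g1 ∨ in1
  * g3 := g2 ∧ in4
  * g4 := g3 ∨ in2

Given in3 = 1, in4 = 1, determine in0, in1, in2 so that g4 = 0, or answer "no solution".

no solution exists

With in3 = 1, in4 = 1 fixed, none of the 8 settings of in0, in1, in2 give g4 = 0.
For example, with in0=0, in1=0, in2=1:
g1 = in0 ∨ in3 = 0 ∨ 1 = 1
g2 = g1 ∨ in1 = 1 ∨ 0 = 1
g3 = g2 ∧ in4 = 1 ∧ 1 = 1
g4 = g3 ∨ in2 = 1 ∨ 1 = 1
giving g4 = 1 ≠ 0.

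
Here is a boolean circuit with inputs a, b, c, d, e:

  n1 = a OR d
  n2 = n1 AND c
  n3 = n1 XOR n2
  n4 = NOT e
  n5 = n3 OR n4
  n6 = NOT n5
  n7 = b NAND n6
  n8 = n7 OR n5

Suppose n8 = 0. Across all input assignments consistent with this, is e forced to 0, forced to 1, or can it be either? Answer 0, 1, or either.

1

n8 = n7 OR n5 must be 0, so both n7 = 0 and n5 = 0.
Every assignment with n8 = 0 has e = 1; there are 5 such assignment(s).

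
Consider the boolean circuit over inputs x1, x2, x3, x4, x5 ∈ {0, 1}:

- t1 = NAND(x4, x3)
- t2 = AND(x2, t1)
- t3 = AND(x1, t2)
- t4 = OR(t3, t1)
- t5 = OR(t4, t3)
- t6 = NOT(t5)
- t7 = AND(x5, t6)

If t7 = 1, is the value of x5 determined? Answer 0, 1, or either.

1

t7 = AND(x5, t6) must be 1, so both x5 = 1 and t6 = 1.
Every assignment with t7 = 1 has x5 = 1; there are 4 such assignment(s).
  x1=0, x2=0, x3=1, x4=1, x5=1
  x1=0, x2=1, x3=1, x4=1, x5=1
  x1=1, x2=0, x3=1, x4=1, x5=1
  x1=1, x2=1, x3=1, x4=1, x5=1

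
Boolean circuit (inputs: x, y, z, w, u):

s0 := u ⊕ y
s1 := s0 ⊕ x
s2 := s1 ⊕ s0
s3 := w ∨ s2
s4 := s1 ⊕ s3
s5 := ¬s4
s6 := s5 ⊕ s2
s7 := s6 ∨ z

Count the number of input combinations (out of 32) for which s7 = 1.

s7 = s6 ∨ z must be 1, so at least one of s6, z is 1.
Enumerating the 32 input combinations, 24 give s7 = 1 and 8 give s7 = 0.

24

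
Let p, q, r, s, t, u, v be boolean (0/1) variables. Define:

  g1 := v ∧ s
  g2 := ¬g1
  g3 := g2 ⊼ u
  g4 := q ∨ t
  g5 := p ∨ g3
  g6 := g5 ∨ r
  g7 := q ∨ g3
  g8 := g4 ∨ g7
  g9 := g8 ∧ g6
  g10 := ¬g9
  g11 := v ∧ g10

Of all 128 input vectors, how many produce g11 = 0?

g11 = v ∧ g10 must be 0, so at least one of v, g10 is 0.
Enumerating the 128 input combinations, 121 give g11 = 0 and 7 give g11 = 1.

121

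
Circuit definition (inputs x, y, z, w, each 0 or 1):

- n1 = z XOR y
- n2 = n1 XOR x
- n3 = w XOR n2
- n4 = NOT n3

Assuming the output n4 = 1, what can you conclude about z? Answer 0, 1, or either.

either

Both values of z occur among assignments with n4 = 1:
  z=0: x=0, y=0, z=0, w=0
  z=1: x=0, y=0, z=1, w=1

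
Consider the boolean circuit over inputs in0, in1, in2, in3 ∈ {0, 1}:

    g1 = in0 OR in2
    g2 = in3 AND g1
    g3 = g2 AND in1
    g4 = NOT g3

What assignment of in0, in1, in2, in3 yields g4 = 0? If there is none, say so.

Check with in0=0, in1=1, in2=1, in3=1:
g1 = in0 OR in2 = 0 OR 1 = 1
g2 = in3 AND g1 = 1 AND 1 = 1
g3 = g2 AND in1 = 1 AND 1 = 1
g4 = NOT g3 = NOT 1 = 0
So g4 = 0 as required.

in0=0, in1=1, in2=1, in3=1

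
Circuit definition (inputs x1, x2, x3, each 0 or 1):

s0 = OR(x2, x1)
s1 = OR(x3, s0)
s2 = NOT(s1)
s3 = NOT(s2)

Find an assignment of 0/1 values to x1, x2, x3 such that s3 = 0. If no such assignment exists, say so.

s3 = NOT(s2) must be 0, so s2 = 1.
s2 = NOT(s1) must be 1, so s1 = 0.
s1 = OR(x3, s0) must be 0, so both x3 = 0 and s0 = 0.
Check with x1=0 x2=0 x3=0:
s0 = OR(x2, x1) = OR(0, 0) = 0
s1 = OR(x3, s0) = OR(0, 0) = 0
s2 = NOT(s1) = NOT 0 = 1
s3 = NOT(s2) = NOT 1 = 0
So s3 = 0 as required.

x1=0 x2=0 x3=0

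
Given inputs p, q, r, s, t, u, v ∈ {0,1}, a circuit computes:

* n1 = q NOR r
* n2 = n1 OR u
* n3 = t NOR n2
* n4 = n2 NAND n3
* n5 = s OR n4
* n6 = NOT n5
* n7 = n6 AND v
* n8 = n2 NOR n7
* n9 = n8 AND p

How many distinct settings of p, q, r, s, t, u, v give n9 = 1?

n9 = n8 AND p must be 1, so both n8 = 1 and p = 1.
n8 = n2 NOR n7 must be 1, so both n2 = 0 and n7 = 0.
n2 = n1 OR u must be 0, so both n1 = 0 and u = 0.
Enumerating the 128 input combinations, 24 give n9 = 1 and 104 give n9 = 0.

24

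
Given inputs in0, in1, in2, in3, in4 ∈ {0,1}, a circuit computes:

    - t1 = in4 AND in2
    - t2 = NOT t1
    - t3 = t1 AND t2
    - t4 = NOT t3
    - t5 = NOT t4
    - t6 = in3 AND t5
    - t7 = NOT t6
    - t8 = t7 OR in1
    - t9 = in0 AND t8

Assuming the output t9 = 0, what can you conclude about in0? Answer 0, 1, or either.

0

t9 = in0 AND t8 must be 0, so at least one of in0, t8 is 0.
Every assignment with t9 = 0 has in0 = 0; there are 16 such assignment(s).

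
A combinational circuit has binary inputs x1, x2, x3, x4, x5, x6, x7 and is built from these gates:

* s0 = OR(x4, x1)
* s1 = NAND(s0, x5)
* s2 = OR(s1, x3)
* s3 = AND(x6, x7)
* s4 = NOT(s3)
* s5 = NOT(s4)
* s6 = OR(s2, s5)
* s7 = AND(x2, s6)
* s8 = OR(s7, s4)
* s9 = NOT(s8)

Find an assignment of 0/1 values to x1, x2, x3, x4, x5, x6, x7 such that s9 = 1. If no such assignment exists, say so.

x1=0, x2=0, x3=1, x4=1, x5=0, x6=1, x7=1

s9 = NOT(s8) must be 1, so s8 = 0.
Check with x1=0, x2=0, x3=1, x4=1, x5=0, x6=1, x7=1:
s0 = OR(x4, x1) = OR(1, 0) = 1
s1 = NAND(s0, x5) = NAND(1, 0) = 1
s2 = OR(s1, x3) = OR(1, 1) = 1
s3 = AND(x6, x7) = AND(1, 1) = 1
s4 = NOT(s3) = NOT 1 = 0
s5 = NOT(s4) = NOT 0 = 1
s6 = OR(s2, s5) = OR(1, 1) = 1
s7 = AND(x2, s6) = AND(0, 1) = 0
s8 = OR(s7, s4) = OR(0, 0) = 0
s9 = NOT(s8) = NOT 0 = 1
So s9 = 1 as required.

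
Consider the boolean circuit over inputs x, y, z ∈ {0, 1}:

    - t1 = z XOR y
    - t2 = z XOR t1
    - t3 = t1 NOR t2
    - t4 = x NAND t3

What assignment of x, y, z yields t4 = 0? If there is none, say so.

x=1, y=0, z=0

Check with x=1, y=0, z=0:
t1 = z XOR y = 0 XOR 0 = 0
t2 = z XOR t1 = 0 XOR 0 = 0
t3 = t1 NOR t2 = 0 NOR 0 = 1
t4 = x NAND t3 = 1 NAND 1 = 0
So t4 = 0 as required.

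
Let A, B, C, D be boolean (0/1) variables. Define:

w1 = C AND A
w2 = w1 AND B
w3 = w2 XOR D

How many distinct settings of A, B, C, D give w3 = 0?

8

w3 = w2 XOR D must be 0, so w2 and D are equal.
Enumerating the 16 input combinations, 8 give w3 = 0 and 8 give w3 = 1.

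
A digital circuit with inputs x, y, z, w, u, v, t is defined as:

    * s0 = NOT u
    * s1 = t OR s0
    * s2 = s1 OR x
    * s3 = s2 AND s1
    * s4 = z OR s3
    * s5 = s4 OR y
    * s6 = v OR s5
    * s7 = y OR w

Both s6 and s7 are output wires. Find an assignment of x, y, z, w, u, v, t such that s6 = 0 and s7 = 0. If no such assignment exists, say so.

Check with x=0, y=0, z=0, w=0, u=1, v=0, t=0:
s0 = NOT u = NOT 1 = 0
s1 = t OR s0 = 0 OR 0 = 0
s2 = s1 OR x = 0 OR 0 = 0
s3 = s2 AND s1 = 0 AND 0 = 0
s4 = z OR s3 = 0 OR 0 = 0
s5 = s4 OR y = 0 OR 0 = 0
s6 = v OR s5 = 0 OR 0 = 0
s7 = y OR w = 0 OR 0 = 0
So s6 = 0 and s7 = 0.

x=0, y=0, z=0, w=0, u=1, v=0, t=0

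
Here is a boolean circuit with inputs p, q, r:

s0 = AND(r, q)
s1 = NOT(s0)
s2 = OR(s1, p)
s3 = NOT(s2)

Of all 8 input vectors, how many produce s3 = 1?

s3 = NOT(s2) must be 1, so s2 = 0.
s2 = OR(s1, p) must be 0, so both s1 = 0 and p = 0.
s1 = NOT(s0) must be 0, so s0 = 1.
Enumerating the 8 input combinations, 1 give s3 = 1 and 7 give s3 = 0.

1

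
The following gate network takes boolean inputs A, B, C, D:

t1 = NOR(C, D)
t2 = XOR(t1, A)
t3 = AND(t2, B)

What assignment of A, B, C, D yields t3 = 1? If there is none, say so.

Check with A=1, B=1, C=1, D=0:
t1 = NOR(C, D) = NOR(1, 0) = 0
t2 = XOR(t1, A) = XOR(0, 1) = 1
t3 = AND(t2, B) = AND(1, 1) = 1
So t3 = 1 as required.

A=1, B=1, C=1, D=0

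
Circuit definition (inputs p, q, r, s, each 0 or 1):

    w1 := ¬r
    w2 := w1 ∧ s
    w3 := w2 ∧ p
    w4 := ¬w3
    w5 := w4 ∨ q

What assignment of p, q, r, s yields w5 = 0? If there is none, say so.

w5 = w4 ∨ q must be 0, so both w4 = 0 and q = 0.
w4 = ¬w3 must be 0, so w3 = 1.
Check with p=1, q=0, r=0, s=1:
w1 = ¬r = ¬0 = 1
w2 = w1 ∧ s = 1 ∧ 1 = 1
w3 = w2 ∧ p = 1 ∧ 1 = 1
w4 = ¬w3 = ¬1 = 0
w5 = w4 ∨ q = 0 ∨ 0 = 0
So w5 = 0 as required.

p=1, q=0, r=0, s=1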